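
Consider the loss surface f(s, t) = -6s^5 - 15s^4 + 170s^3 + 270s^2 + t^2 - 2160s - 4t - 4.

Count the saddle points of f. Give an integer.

2

f separates as a function of s plus a function of t, so ∇f=0 decouples.
∂f/∂s = -30(s - 3)(s - 2)(s + 3)(s + 4) = 0 at s ∈ {-4, -3, 2, 3}; ∂f/∂t = 2(t - 2) = 0 at t ∈ {2}.
The Hessian is diagonal: diag(f_ss, f_tt). Second derivatives: f_ss(-4)=1260, f_ss(-3)=-900, f_ss(2)=900, f_ss(3)=-1260; f_tt(2)=2.
Saddle points occur where the two diagonal entries have opposite signs: (-3, 2), (3, 2). Count: 2.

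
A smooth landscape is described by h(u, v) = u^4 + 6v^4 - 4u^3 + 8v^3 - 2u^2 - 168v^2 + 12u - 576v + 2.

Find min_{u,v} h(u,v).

-2951

h(u,v) separates as P(u) + Q(v) + 2, so its minimum is min P + min Q + 2.
P'(u) = 4(u - 3)(u - 1)(u + 1) vanishes at u ∈ {-1, 1, 3}; Q'(v) = 24(v - 4)(v + 2)(v + 3) vanishes at v ∈ {-3, -2, 4}.
Local minima of P (where P''>0): P(-1)=-9, P(3)=-9. Local minima of Q: Q(-3)=486, Q(4)=-2944.
So the global minimum of h is P(-1) + Q(4) + 2 = -9 − 2944 + 2 = -2951, attained at (-1, 4).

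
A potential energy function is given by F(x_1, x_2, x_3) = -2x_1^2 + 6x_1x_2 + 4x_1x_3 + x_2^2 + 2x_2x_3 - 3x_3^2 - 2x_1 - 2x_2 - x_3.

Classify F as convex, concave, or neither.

neither

F is quadratic, so its Hessian is the constant matrix H = [[-4, 6, 4], [6, 2, 2], [4, 2, -6]].
Leading principal minors: -4, -44, 344.
Neither pattern holds ⇒ H is indefinite ⇒ neither convex nor concave.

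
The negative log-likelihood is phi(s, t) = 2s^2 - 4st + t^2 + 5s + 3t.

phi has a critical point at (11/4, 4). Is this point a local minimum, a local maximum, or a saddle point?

saddle point

The Hessian of phi is constant: H = [[4, -4], [-4, 2]].
det(H) = 4·2 − (-4)² = -8.
Since det(H) < 0, H is indefinite and the critical point is a saddle point.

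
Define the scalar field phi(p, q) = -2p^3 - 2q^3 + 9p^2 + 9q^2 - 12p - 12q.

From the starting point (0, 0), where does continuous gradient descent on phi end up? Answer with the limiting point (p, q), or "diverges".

(1, 1)

phi is separable, so gradient descent decouples: p follows -∂phi/∂p, q follows -∂phi/∂q.
∂phi/∂p = -6(p - 2)(p - 1); at p=0 this is -12, so p increases.
∂phi/∂q = -6(q - 2)(q - 1); at q=0 this is -12, so q increases.
p converges to its nearest critical value 1 (a local min of the p-part); q converges to 1. The iterate converges to (1, 1).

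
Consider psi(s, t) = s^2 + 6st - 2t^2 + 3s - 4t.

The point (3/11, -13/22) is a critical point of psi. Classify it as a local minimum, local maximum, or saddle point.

saddle point

The Hessian of psi is constant: H = [[2, 6], [6, -4]].
det(H) = 2·(-4) − 6² = -44.
Since det(H) < 0, H is indefinite and the critical point is a saddle point.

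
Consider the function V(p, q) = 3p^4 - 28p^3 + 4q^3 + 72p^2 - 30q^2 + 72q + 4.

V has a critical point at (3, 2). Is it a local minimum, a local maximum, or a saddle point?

local maximum

The mixed partial ∂²V/∂p∂q is 0, so the Hessian at any point is diag(V_pp, V_qq) = diag(12(3p^2 - 14p + 12), 12(2q - 5)).
At (3, 2): H = diag(-36, -12).
Both eigenvalues are negative, so H is negative definite: a local maximum.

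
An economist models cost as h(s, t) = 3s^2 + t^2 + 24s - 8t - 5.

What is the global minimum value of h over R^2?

-69

h(s,t) separates as P(s) + Q(t) − 5, so its minimum is min P + min Q − 5.
P'(s) = 6s + 24 vanishes at s ∈ {-4}; Q'(t) = 2(t - 4) vanishes at t ∈ {4}.
Local minima of P (where P''>0): P(-4)=-48. Local minima of Q: Q(4)=-16.
So the global minimum of h is P(-4) + Q(4) − 5 = -48 − 16 − 5 = -69, attained at (-4, 4).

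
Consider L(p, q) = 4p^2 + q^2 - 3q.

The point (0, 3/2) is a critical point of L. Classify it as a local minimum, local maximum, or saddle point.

local minimum

The Hessian of L is constant: H = [[8, 0], [0, 2]].
det(H) = 8·2 − 0² = 16.
det(H) > 0 and tr(H) = 10 > 0, so H is positive definite and the point is a local minimum.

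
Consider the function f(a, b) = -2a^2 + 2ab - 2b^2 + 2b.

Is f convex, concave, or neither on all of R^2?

f is quadratic, so its Hessian is the constant matrix H = [[-4, 2], [2, -4]].
det(H) = 12, tr(H) = -8.
det(H) > 0 and tr(H) < 0, so H is negative definite everywhere: concave.

concave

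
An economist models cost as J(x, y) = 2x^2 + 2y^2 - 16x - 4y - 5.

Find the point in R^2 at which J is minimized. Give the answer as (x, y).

J(x,y) separates as P(x) + Q(y) − 5, so its minimum is min P + min Q − 5.
P'(x) = 4x - 16 vanishes at x ∈ {4}; Q'(y) = 4y - 4 vanishes at y ∈ {1}.
Local minima of P (where P''>0): P(4)=-32. Local minima of Q: Q(1)=-2.
So the global minimum of J is P(4) + Q(1) − 5 = -32 − 2 − 5 = -39, attained at (4, 1).

(4, 1)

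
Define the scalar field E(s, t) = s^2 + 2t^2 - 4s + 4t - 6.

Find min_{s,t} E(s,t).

-12

E(s,t) separates as P(s) + Q(t) − 6, so its minimum is min P + min Q − 6.
P'(s) = 2s - 4 vanishes at s ∈ {2}; Q'(t) = 4(t + 1) vanishes at t ∈ {-1}.
Local minima of P (where P''>0): P(2)=-4. Local minima of Q: Q(-1)=-2.
So the global minimum of E is P(2) + Q(-1) − 6 = -4 − 2 − 6 = -12, attained at (2, -1).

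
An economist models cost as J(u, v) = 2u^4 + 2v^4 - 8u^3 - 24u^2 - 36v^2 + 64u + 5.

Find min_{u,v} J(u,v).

-285

J(u,v) separates as P(u) + Q(v) + 5, so its minimum is min P + min Q + 5.
P'(u) = 8(u - 4)(u - 1)(u + 2) vanishes at u ∈ {-2, 1, 4}; Q'(v) = 8v(v - 3)(v + 3) vanishes at v ∈ {-3, 0, 3}.
Local minima of P (where P''>0): P(-2)=-128, P(4)=-128. Local minima of Q: Q(-3)=-162, Q(3)=-162.
So the global minimum of J is P(-2) + Q(-3) + 5 = -128 − 162 + 5 = -285, attained at (-2, -3).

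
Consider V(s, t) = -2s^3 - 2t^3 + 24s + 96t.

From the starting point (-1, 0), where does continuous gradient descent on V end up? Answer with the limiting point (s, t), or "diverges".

(-2, -4)

V is separable, so gradient descent decouples: s follows -∂V/∂s, t follows -∂V/∂t.
∂V/∂s = -6(s - 2)(s + 2); at s=-1 this is 18, so s decreases.
∂V/∂t = -6(t - 4)(t + 4); at t=0 this is 96, so t decreases.
s converges to its nearest critical value -2 (a local min of the s-part); t converges to -4. The iterate converges to (-2, -4).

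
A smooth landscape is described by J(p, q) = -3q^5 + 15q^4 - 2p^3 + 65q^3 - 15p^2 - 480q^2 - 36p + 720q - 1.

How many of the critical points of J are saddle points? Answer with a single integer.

4

J separates as a function of p plus a function of q, so ∇J=0 decouples.
∂J/∂p = -6(p + 2)(p + 3) = 0 at p ∈ {-3, -2}; ∂J/∂q = -15(q - 4)(q - 3)(q - 1)(q + 4) = 0 at q ∈ {-4, 1, 3, 4}.
The Hessian is diagonal: diag(J_pp, J_qq). Second derivatives: J_pp(-3)=6, J_pp(-2)=-6; J_qq(-4)=4200, J_qq(1)=-450, J_qq(3)=210, J_qq(4)=-360.
Saddle points occur where the two diagonal entries have opposite signs: (-3, 1), (-3, 4), (-2, -4), (-2, 3). Count: 4.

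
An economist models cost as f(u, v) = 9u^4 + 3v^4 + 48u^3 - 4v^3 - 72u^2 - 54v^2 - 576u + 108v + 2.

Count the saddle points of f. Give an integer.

f separates as a function of u plus a function of v, so ∇f=0 decouples.
∂f/∂u = 36(u - 2)(u + 2)(u + 4) = 0 at u ∈ {-4, -2, 2}; ∂f/∂v = 12(v - 3)(v - 1)(v + 3) = 0 at v ∈ {-3, 1, 3}.
The Hessian is diagonal: diag(f_uu, f_vv). Second derivatives: f_uu(-4)=432, f_uu(-2)=-288, f_uu(2)=864; f_vv(-3)=288, f_vv(1)=-96, f_vv(3)=144.
Saddle points occur where the two diagonal entries have opposite signs: (-4, 1), (-2, -3), (-2, 3), (2, 1). Count: 4.

4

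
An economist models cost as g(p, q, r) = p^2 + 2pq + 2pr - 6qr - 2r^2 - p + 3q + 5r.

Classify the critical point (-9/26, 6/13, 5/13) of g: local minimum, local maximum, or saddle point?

saddle point

The Hessian is constant: H = [[2, 2, 2], [2, 0, -6], [2, -6, -4]].
Leading principal minors: Δ₁ = 2, Δ₂ = -4, Δ₃ = -104.
The minors fit neither the all-positive nor the alternating-sign pattern, so H is indefinite: a saddle point.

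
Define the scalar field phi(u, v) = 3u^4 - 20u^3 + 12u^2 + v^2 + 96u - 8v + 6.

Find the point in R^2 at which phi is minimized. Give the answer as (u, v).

phi(u,v) separates as P(u) + Q(v) + 6, so its minimum is min P + min Q + 6.
P'(u) = 12(u - 4)(u - 2)(u + 1) vanishes at u ∈ {-1, 2, 4}; Q'(v) = 2v - 8 vanishes at v ∈ {4}.
Local minima of P (where P''>0): P(-1)=-61, P(4)=64. Local minima of Q: Q(4)=-16.
So the global minimum of phi is P(-1) + Q(4) + 6 = -61 − 16 + 6 = -71, attained at (-1, 4).

(-1, 4)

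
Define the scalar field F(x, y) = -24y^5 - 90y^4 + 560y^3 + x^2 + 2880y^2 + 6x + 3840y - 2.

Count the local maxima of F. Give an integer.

0

F separates as a function of x plus a function of y, so ∇F=0 decouples.
∂F/∂x = 2(x + 3) = 0 at x ∈ {-3}; ∂F/∂y = -120(y - 4)(y + 1)(y + 2)(y + 4) = 0 at y ∈ {-4, -2, -1, 4}.
The Hessian is diagonal: diag(F_xx, F_yy). Second derivatives: F_xx(-3)=2; F_yy(-4)=5760, F_yy(-2)=-1440, F_yy(-1)=1800, F_yy(4)=-28800.
Local maxima occur where both diagonal entries negative: none. Count: 0.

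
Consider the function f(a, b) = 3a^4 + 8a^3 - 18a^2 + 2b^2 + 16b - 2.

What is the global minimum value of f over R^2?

-169

f(a,b) separates as P(a) + Q(b) − 2, so its minimum is min P + min Q − 2.
P'(a) = 12a(a - 1)(a + 3) vanishes at a ∈ {-3, 0, 1}; Q'(b) = 4b + 16 vanishes at b ∈ {-4}.
Local minima of P (where P''>0): P(-3)=-135, P(1)=-7. Local minima of Q: Q(-4)=-32.
So the global minimum of f is P(-3) + Q(-4) − 2 = -135 − 32 − 2 = -169, attained at (-3, -4).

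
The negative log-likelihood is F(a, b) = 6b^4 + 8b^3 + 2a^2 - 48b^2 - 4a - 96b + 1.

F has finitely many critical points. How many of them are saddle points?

1

F separates as a function of a plus a function of b, so ∇F=0 decouples.
∂F/∂a = 4(a - 1) = 0 at a ∈ {1}; ∂F/∂b = 24(b - 2)(b + 1)(b + 2) = 0 at b ∈ {-2, -1, 2}.
The Hessian is diagonal: diag(F_aa, F_bb). Second derivatives: F_aa(1)=4; F_bb(-2)=96, F_bb(-1)=-72, F_bb(2)=288.
Saddle points occur where the two diagonal entries have opposite signs: (1, -1). Count: 1.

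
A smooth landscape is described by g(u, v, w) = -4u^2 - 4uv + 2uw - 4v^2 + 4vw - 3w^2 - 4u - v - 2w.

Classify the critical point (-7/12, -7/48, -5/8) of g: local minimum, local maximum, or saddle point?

The Hessian is constant: H = [[-8, -4, 2], [-4, -8, 4], [2, 4, -6]].
Leading principal minors: Δ₁ = -8, Δ₂ = 48, Δ₃ = -192.
The minors alternate sign starting negative (−, +, −), so H is negative definite: a local maximum.

local maximum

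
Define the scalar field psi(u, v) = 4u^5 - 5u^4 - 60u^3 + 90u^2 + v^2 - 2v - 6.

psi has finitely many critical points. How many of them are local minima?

2

psi separates as a function of u plus a function of v, so ∇psi=0 decouples.
∂psi/∂u = 20u(u - 3)(u - 1)(u + 3) = 0 at u ∈ {-3, 0, 1, 3}; ∂psi/∂v = 2(v - 1) = 0 at v ∈ {1}.
The Hessian is diagonal: diag(psi_uu, psi_vv). Second derivatives: psi_uu(-3)=-1440, psi_uu(0)=180, psi_uu(1)=-160, psi_uu(3)=720; psi_vv(1)=2.
Local minima occur where both diagonal entries positive: (0, 1), (3, 1). Count: 2.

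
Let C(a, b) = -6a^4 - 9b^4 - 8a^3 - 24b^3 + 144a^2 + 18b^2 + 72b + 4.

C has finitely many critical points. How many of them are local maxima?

C separates as a function of a plus a function of b, so ∇C=0 decouples.
∂C/∂a = -24a(a - 3)(a + 4) = 0 at a ∈ {-4, 0, 3}; ∂C/∂b = -36(b - 1)(b + 1)(b + 2) = 0 at b ∈ {-2, -1, 1}.
The Hessian is diagonal: diag(C_aa, C_bb). Second derivatives: C_aa(-4)=-672, C_aa(0)=288, C_aa(3)=-504; C_bb(-2)=-108, C_bb(-1)=72, C_bb(1)=-216.
Local maxima occur where both diagonal entries negative: (-4, -2), (-4, 1), (3, -2), (3, 1). Count: 4.

4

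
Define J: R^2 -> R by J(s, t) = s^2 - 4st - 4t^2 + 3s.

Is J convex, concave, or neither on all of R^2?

J is quadratic, so its Hessian is the constant matrix H = [[2, -4], [-4, -8]].
det(H) = -32, tr(H) = -6.
det(H) < 0, so H is indefinite: neither convex nor concave.

neither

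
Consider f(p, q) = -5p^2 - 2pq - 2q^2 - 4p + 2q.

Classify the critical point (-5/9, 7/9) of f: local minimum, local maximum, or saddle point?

local maximum

The Hessian of f is constant: H = [[-10, -2], [-2, -4]].
det(H) = (-10)·(-4) − (-2)² = 36.
det(H) > 0 and tr(H) = -14 < 0, so H is negative definite and the point is a local maximum.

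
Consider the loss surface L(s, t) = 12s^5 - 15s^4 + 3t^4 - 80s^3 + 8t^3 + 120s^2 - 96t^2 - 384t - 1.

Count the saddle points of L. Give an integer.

6

L separates as a function of s plus a function of t, so ∇L=0 decouples.
∂L/∂s = 60s(s - 2)(s - 1)(s + 2) = 0 at s ∈ {-2, 0, 1, 2}; ∂L/∂t = 12(t - 4)(t + 2)(t + 4) = 0 at t ∈ {-4, -2, 4}.
The Hessian is diagonal: diag(L_ss, L_tt). Second derivatives: L_ss(-2)=-1440, L_ss(0)=240, L_ss(1)=-180, L_ss(2)=480; L_tt(-4)=192, L_tt(-2)=-144, L_tt(4)=576.
Saddle points occur where the two diagonal entries have opposite signs: (-2, -4), (-2, 4), (0, -2), (1, -4), (1, 4), (2, -2). Count: 6.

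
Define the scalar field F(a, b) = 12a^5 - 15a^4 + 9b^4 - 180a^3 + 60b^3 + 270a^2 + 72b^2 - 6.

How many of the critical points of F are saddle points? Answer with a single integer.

F separates as a function of a plus a function of b, so ∇F=0 decouples.
∂F/∂a = 60a(a - 3)(a - 1)(a + 3) = 0 at a ∈ {-3, 0, 1, 3}; ∂F/∂b = 36b(b + 1)(b + 4) = 0 at b ∈ {-4, -1, 0}.
The Hessian is diagonal: diag(F_aa, F_bb). Second derivatives: F_aa(-3)=-4320, F_aa(0)=540, F_aa(1)=-480, F_aa(3)=2160; F_bb(-4)=432, F_bb(-1)=-108, F_bb(0)=144.
Saddle points occur where the two diagonal entries have opposite signs: (-3, -4), (-3, 0), (0, -1), (1, -4), (1, 0), (3, -1). Count: 6.

6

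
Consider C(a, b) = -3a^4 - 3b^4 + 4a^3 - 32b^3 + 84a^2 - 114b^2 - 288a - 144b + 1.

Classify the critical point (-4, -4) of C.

The mixed partial ∂²C/∂a∂b is 0, so the Hessian at any point is diag(C_aa, C_bb) = diag(12(-3a^2 + 2a + 14), -12(3b^2 + 16b + 19)).
At (-4, -4): H = diag(-504, -36).
Both eigenvalues are negative, so H is negative definite: a local maximum.

local maximum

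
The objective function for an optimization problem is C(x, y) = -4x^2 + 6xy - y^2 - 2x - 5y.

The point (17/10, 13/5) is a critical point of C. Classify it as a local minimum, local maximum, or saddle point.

saddle point

The Hessian of C is constant: H = [[-8, 6], [6, -2]].
det(H) = (-8)·(-2) − 6² = -20.
Since det(H) < 0, H is indefinite and the critical point is a saddle point.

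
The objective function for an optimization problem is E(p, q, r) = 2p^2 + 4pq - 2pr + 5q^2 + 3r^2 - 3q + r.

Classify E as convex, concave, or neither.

convex

E is quadratic, so its Hessian is the constant matrix H = [[4, 4, -2], [4, 10, 0], [-2, 0, 6]].
Leading principal minors: 4, 24, 104.
All positive ⇒ H ≻ 0 ⇒ convex.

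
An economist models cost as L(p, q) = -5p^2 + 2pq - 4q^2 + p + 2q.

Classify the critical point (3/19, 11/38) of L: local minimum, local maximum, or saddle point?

local maximum

The Hessian of L is constant: H = [[-10, 2], [2, -8]].
det(H) = (-10)·(-8) − 2² = 76.
det(H) > 0 and tr(H) = -18 < 0, so H is negative definite and the point is a local maximum.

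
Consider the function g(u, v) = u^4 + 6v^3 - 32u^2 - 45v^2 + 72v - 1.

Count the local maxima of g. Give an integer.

1

g separates as a function of u plus a function of v, so ∇g=0 decouples.
∂g/∂u = 4u(u - 4)(u + 4) = 0 at u ∈ {-4, 0, 4}; ∂g/∂v = 18(v - 4)(v - 1) = 0 at v ∈ {1, 4}.
The Hessian is diagonal: diag(g_uu, g_vv). Second derivatives: g_uu(-4)=128, g_uu(0)=-64, g_uu(4)=128; g_vv(1)=-54, g_vv(4)=54.
Local maxima occur where both diagonal entries negative: (0, 1). Count: 1.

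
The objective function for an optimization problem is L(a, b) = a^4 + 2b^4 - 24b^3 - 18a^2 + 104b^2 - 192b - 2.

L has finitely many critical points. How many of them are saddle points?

4

L separates as a function of a plus a function of b, so ∇L=0 decouples.
∂L/∂a = 4a(a - 3)(a + 3) = 0 at a ∈ {-3, 0, 3}; ∂L/∂b = 8(b - 4)(b - 3)(b - 2) = 0 at b ∈ {2, 3, 4}.
The Hessian is diagonal: diag(L_aa, L_bb). Second derivatives: L_aa(-3)=72, L_aa(0)=-36, L_aa(3)=72; L_bb(2)=16, L_bb(3)=-8, L_bb(4)=16.
Saddle points occur where the two diagonal entries have opposite signs: (-3, 3), (0, 2), (0, 4), (3, 3). Count: 4.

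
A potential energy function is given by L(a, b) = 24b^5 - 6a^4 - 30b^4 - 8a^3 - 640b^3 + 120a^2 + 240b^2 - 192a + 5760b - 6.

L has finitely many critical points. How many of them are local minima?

L separates as a function of a plus a function of b, so ∇L=0 decouples.
∂L/∂a = -24(a - 2)(a - 1)(a + 4) = 0 at a ∈ {-4, 1, 2}; ∂L/∂b = 120(b - 4)(b - 2)(b + 2)(b + 3) = 0 at b ∈ {-3, -2, 2, 4}.
The Hessian is diagonal: diag(L_aa, L_bb). Second derivatives: L_aa(-4)=-720, L_aa(1)=120, L_aa(2)=-144; L_bb(-3)=-4200, L_bb(-2)=2880, L_bb(2)=-4800, L_bb(4)=10080.
Local minima occur where both diagonal entries positive: (1, -2), (1, 4). Count: 2.

2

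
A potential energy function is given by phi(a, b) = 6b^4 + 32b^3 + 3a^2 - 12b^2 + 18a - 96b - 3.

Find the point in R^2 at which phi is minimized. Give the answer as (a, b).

(-3, -4)

phi(a,b) separates as P(a) + Q(b) − 3, so its minimum is min P + min Q − 3.
P'(a) = 6a + 18 vanishes at a ∈ {-3}; Q'(b) = 24(b - 1)(b + 1)(b + 4) vanishes at b ∈ {-4, -1, 1}.
Local minima of P (where P''>0): P(-3)=-27. Local minima of Q: Q(-4)=-320, Q(1)=-70.
So the global minimum of phi is P(-3) + Q(-4) − 3 = -27 − 320 − 3 = -350, attained at (-3, -4).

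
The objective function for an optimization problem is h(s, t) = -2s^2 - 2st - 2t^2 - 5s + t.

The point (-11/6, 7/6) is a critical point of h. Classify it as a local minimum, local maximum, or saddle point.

The Hessian of h is constant: H = [[-4, -2], [-2, -4]].
det(H) = (-4)·(-4) − (-2)² = 12.
det(H) > 0 and tr(H) = -8 < 0, so H is negative definite and the point is a local maximum.

local maximum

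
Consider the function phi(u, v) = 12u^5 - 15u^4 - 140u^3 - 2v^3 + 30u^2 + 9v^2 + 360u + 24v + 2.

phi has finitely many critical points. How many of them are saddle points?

phi separates as a function of u plus a function of v, so ∇phi=0 decouples.
∂phi/∂u = 60(u - 3)(u - 1)(u + 1)(u + 2) = 0 at u ∈ {-2, -1, 1, 3}; ∂phi/∂v = -6(v - 4)(v + 1) = 0 at v ∈ {-1, 4}.
The Hessian is diagonal: diag(phi_uu, phi_vv). Second derivatives: phi_uu(-2)=-900, phi_uu(-1)=480, phi_uu(1)=-720, phi_uu(3)=2400; phi_vv(-1)=30, phi_vv(4)=-30.
Saddle points occur where the two diagonal entries have opposite signs: (-2, -1), (-1, 4), (1, -1), (3, 4). Count: 4.

4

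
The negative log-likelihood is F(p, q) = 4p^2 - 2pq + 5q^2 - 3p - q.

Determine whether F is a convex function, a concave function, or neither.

convex

F is quadratic, so its Hessian is the constant matrix H = [[8, -2], [-2, 10]].
det(H) = 76, tr(H) = 18.
det(H) > 0 and tr(H) > 0, so H is positive definite everywhere: convex.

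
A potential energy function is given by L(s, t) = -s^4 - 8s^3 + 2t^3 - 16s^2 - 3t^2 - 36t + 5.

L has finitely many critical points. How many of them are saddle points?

3

L separates as a function of s plus a function of t, so ∇L=0 decouples.
∂L/∂s = -4s(s + 2)(s + 4) = 0 at s ∈ {-4, -2, 0}; ∂L/∂t = 6(t - 3)(t + 2) = 0 at t ∈ {-2, 3}.
The Hessian is diagonal: diag(L_ss, L_tt). Second derivatives: L_ss(-4)=-32, L_ss(-2)=16, L_ss(0)=-32; L_tt(-2)=-30, L_tt(3)=30.
Saddle points occur where the two diagonal entries have opposite signs: (-4, 3), (-2, -2), (0, 3). Count: 3.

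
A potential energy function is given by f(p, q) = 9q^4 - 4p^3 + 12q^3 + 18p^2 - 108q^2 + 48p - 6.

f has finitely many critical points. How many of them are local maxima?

f separates as a function of p plus a function of q, so ∇f=0 decouples.
∂f/∂p = -12(p - 4)(p + 1) = 0 at p ∈ {-1, 4}; ∂f/∂q = 36q(q - 2)(q + 3) = 0 at q ∈ {-3, 0, 2}.
The Hessian is diagonal: diag(f_pp, f_qq). Second derivatives: f_pp(-1)=60, f_pp(4)=-60; f_qq(-3)=540, f_qq(0)=-216, f_qq(2)=360.
Local maxima occur where both diagonal entries negative: (4, 0). Count: 1.

1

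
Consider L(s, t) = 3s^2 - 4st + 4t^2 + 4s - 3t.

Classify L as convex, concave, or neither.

L is quadratic, so its Hessian is the constant matrix H = [[6, -4], [-4, 8]].
det(H) = 32, tr(H) = 14.
det(H) > 0 and tr(H) > 0, so H is positive definite everywhere: convex.

convex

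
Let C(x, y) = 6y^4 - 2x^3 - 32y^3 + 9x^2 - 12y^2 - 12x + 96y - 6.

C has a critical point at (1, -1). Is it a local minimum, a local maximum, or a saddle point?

local minimum

The mixed partial ∂²C/∂x∂y is 0, so the Hessian at any point is diag(C_xx, C_yy) = diag(6(-2x + 3), 24(3y^2 - 8y - 1)).
At (1, -1): H = diag(6, 240).
Both eigenvalues are positive, so H is positive definite: a local minimum.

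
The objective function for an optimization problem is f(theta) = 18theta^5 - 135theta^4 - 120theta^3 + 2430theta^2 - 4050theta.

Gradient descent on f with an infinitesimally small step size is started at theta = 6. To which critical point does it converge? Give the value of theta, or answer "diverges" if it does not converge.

5

f'(theta) = 90(theta - 5)(theta - 3)(theta - 1)(theta + 3), so f'(6) = 12150.
Gradient descent moves in the -f' direction, i.e. theta is decreasing.
The nearest critical point in that direction is theta = 5, where f'' = 5760 > 0 (a local minimum). The iterate converges there.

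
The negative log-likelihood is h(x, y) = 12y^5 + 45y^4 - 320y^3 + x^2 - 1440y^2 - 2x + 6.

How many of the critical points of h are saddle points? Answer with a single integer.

h separates as a function of x plus a function of y, so ∇h=0 decouples.
∂h/∂x = 2(x - 1) = 0 at x ∈ {1}; ∂h/∂y = 60y(y - 4)(y + 3)(y + 4) = 0 at y ∈ {-4, -3, 0, 4}.
The Hessian is diagonal: diag(h_xx, h_yy). Second derivatives: h_xx(1)=2; h_yy(-4)=-1920, h_yy(-3)=1260, h_yy(0)=-2880, h_yy(4)=13440.
Saddle points occur where the two diagonal entries have opposite signs: (1, -4), (1, 0). Count: 2.

2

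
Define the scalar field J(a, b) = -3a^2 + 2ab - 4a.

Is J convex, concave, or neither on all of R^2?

J is quadratic, so its Hessian is the constant matrix H = [[-6, 2], [2, 0]].
det(H) = -4, tr(H) = -6.
det(H) < 0, so H is indefinite: neither convex nor concave.

neither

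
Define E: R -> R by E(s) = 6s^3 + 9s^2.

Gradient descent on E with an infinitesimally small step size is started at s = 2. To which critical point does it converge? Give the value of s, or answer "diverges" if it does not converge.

E'(s) = 18s(s + 1), so E'(2) = 108.
Gradient descent moves in the -E' direction, i.e. s is decreasing.
The nearest critical point in that direction is s = 0, where E'' = 18 > 0 (a local minimum). The iterate converges there.

0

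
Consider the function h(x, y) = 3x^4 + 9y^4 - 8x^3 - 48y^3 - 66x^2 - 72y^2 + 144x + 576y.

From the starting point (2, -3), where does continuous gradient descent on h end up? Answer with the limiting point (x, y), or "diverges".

(4, -2)

h is separable, so gradient descent decouples: x follows -∂h/∂x, y follows -∂h/∂y.
∂h/∂x = 12(x - 4)(x - 1)(x + 3); at x=2 this is -120, so x increases.
∂h/∂y = 36(y - 4)(y - 2)(y + 2); at y=-3 this is -1260, so y increases.
x converges to its nearest critical value 4 (a local min of the x-part); y converges to -2. The iterate converges to (4, -2).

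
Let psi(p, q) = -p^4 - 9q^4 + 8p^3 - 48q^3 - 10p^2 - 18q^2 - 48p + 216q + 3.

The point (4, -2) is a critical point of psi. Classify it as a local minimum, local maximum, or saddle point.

The mixed partial ∂²psi/∂p∂q is 0, so the Hessian at any point is diag(psi_pp, psi_qq) = diag(4(-3p^2 + 12p - 5), -36(3q^2 + 8q + 1)).
At (4, -2): H = diag(-20, 108).
The eigenvalues have opposite signs, so H is indefinite: a saddle point.

saddle point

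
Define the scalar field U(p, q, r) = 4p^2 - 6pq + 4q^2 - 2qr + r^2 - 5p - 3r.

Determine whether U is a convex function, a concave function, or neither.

U is quadratic, so its Hessian is the constant matrix H = [[8, -6, 0], [-6, 8, -2], [0, -2, 2]].
Leading principal minors: 8, 28, 24.
All positive ⇒ H ≻ 0 ⇒ convex.

convex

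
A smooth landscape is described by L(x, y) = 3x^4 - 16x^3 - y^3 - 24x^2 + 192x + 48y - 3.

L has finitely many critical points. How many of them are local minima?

L separates as a function of x plus a function of y, so ∇L=0 decouples.
∂L/∂x = 12(x - 4)(x - 2)(x + 2) = 0 at x ∈ {-2, 2, 4}; ∂L/∂y = -3(y - 4)(y + 4) = 0 at y ∈ {-4, 4}.
The Hessian is diagonal: diag(L_xx, L_yy). Second derivatives: L_xx(-2)=288, L_xx(2)=-96, L_xx(4)=144; L_yy(-4)=24, L_yy(4)=-24.
Local minima occur where both diagonal entries positive: (-2, -4), (4, -4). Count: 2.

2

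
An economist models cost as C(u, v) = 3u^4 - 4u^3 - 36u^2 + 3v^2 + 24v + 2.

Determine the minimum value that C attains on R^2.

C(u,v) separates as P(u) + Q(v) + 2, so its minimum is min P + min Q + 2.
P'(u) = 12u(u - 3)(u + 2) vanishes at u ∈ {-2, 0, 3}; Q'(v) = 6v + 24 vanishes at v ∈ {-4}.
Local minima of P (where P''>0): P(-2)=-64, P(3)=-189. Local minima of Q: Q(-4)=-48.
So the global minimum of C is P(3) + Q(-4) + 2 = -189 − 48 + 2 = -235, attained at (3, -4).

-235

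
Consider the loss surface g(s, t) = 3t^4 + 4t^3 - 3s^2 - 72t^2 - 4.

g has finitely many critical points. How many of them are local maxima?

1

g separates as a function of s plus a function of t, so ∇g=0 decouples.
∂g/∂s = -6s = 0 at s ∈ {0}; ∂g/∂t = 12t(t - 3)(t + 4) = 0 at t ∈ {-4, 0, 3}.
The Hessian is diagonal: diag(g_ss, g_tt). Second derivatives: g_ss(0)=-6; g_tt(-4)=336, g_tt(0)=-144, g_tt(3)=252.
Local maxima occur where both diagonal entries negative: (0, 0). Count: 1.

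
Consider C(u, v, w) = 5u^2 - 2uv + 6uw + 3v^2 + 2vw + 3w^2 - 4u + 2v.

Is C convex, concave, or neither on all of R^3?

convex

C is quadratic, so its Hessian is the constant matrix H = [[10, -2, 6], [-2, 6, 2], [6, 2, 6]].
Leading principal minors: 10, 56, 32.
All positive ⇒ H ≻ 0 ⇒ convex.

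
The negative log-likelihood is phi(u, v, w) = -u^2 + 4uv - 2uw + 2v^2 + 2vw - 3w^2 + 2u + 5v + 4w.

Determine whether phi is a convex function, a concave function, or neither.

phi is quadratic, so its Hessian is the constant matrix H = [[-2, 4, -2], [4, 4, 2], [-2, 2, -6]].
Leading principal minors: -2, -24, 104.
Neither pattern holds ⇒ H is indefinite ⇒ neither convex nor concave.

neither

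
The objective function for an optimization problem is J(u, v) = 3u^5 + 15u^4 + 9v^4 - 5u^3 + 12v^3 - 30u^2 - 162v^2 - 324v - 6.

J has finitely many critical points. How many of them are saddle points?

J separates as a function of u plus a function of v, so ∇J=0 decouples.
∂J/∂u = 15u(u - 1)(u + 1)(u + 4) = 0 at u ∈ {-4, -1, 0, 1}; ∂J/∂v = 36(v - 3)(v + 1)(v + 3) = 0 at v ∈ {-3, -1, 3}.
The Hessian is diagonal: diag(J_uu, J_vv). Second derivatives: J_uu(-4)=-900, J_uu(-1)=90, J_uu(0)=-60, J_uu(1)=150; J_vv(-3)=432, J_vv(-1)=-288, J_vv(3)=864.
Saddle points occur where the two diagonal entries have opposite signs: (-4, -3), (-4, 3), (-1, -1), (0, -3), (0, 3), (1, -1). Count: 6.

6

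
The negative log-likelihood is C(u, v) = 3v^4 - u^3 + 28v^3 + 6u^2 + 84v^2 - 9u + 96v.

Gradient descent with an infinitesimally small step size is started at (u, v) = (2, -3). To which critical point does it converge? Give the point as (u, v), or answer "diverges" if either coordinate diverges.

(1, -4)

C is separable, so gradient descent decouples: u follows -∂C/∂u, v follows -∂C/∂v.
∂C/∂u = -3(u - 3)(u - 1); at u=2 this is 3, so u decreases.
∂C/∂v = 12(v + 1)(v + 2)(v + 4); at v=-3 this is 24, so v decreases.
u converges to its nearest critical value 1 (a local min of the u-part); v converges to -4. The iterate converges to (1, -4).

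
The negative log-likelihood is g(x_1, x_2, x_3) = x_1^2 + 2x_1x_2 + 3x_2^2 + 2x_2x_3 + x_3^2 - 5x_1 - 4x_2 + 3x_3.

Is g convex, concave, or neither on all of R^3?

convex

g is quadratic, so its Hessian is the constant matrix H = [[2, 2, 0], [2, 6, 2], [0, 2, 2]].
Leading principal minors: 2, 8, 8.
All positive ⇒ H ≻ 0 ⇒ convex.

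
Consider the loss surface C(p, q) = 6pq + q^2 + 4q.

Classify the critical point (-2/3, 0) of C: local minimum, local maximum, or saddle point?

saddle point

The Hessian of C is constant: H = [[0, 6], [6, 2]].
det(H) = 0·2 − 6² = -36.
Since det(H) < 0, H is indefinite and the critical point is a saddle point.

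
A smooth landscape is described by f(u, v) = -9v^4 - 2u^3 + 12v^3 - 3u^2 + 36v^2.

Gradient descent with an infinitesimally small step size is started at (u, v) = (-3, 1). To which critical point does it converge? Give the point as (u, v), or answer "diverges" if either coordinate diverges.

f is separable, so gradient descent decouples: u follows -∂f/∂u, v follows -∂f/∂v.
∂f/∂u = -6u(u + 1); at u=-3 this is -36, so u increases.
∂f/∂v = -36v(v - 2)(v + 1); at v=1 this is 72, so v decreases.
u converges to its nearest critical value -1 (a local min of the u-part); v converges to 0. The iterate converges to (-1, 0).

(-1, 0)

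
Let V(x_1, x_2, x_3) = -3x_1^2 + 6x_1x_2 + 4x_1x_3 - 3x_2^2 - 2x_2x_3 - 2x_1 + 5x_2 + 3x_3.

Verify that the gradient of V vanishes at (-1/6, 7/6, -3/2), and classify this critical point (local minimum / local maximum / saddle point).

∇V = (-6x_1 + 6x_2 + 4x_3 - 2, 6x_1 - 6x_2 - 2x_3 + 5, 4x_1 - 2x_2 + 3); substituting (-1/6, 7/6, -3/2) gives ∇V = (0, 0, 0), so (-1/6, 7/6, -3/2) is indeed a critical point.
The Hessian is constant: H = [[-6, 6, 4], [6, -6, -2], [4, -2, 0]].
Leading principal minors: Δ₁ = -6, Δ₂ = 0, Δ₃ = 24.
The minors fit neither the all-positive nor the alternating-sign pattern, so H is indefinite: a saddle point.

saddle point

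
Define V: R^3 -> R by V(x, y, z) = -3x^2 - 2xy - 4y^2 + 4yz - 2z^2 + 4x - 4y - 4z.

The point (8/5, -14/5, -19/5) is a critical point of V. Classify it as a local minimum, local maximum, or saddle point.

The Hessian is constant: H = [[-6, -2, 0], [-2, -8, 4], [0, 4, -4]].
Leading principal minors: Δ₁ = -6, Δ₂ = 44, Δ₃ = -80.
The minors alternate sign starting negative (−, +, −), so H is negative definite: a local maximum.

local maximum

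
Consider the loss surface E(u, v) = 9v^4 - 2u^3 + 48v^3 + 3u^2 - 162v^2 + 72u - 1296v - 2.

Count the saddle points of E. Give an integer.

E separates as a function of u plus a function of v, so ∇E=0 decouples.
∂E/∂u = -6(u - 4)(u + 3) = 0 at u ∈ {-3, 4}; ∂E/∂v = 36(v - 3)(v + 3)(v + 4) = 0 at v ∈ {-4, -3, 3}.
The Hessian is diagonal: diag(E_uu, E_vv). Second derivatives: E_uu(-3)=42, E_uu(4)=-42; E_vv(-4)=252, E_vv(-3)=-216, E_vv(3)=1512.
Saddle points occur where the two diagonal entries have opposite signs: (-3, -3), (4, -4), (4, 3). Count: 3.

3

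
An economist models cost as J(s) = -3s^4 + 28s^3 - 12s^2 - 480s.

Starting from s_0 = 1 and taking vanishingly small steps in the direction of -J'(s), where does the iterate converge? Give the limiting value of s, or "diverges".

J'(s) = -12(s - 5)(s - 4)(s + 2), so J'(1) = -432.
Gradient descent moves in the -J' direction, i.e. s is increasing.
The nearest critical point in that direction is s = 4, where J'' = 72 > 0 (a local minimum). The iterate converges there.

4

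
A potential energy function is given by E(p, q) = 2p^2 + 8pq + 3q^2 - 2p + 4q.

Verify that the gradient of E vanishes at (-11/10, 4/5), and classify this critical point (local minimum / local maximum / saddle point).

saddle point

∇E = (4p + 8q - 2, 8p + 6q + 4); substituting (-11/10, 4/5) gives ∇E = (0, 0), so (-11/10, 4/5) is indeed a critical point.
The Hessian of E is constant: H = [[4, 8], [8, 6]].
det(H) = 4·6 − 8² = -40.
Since det(H) < 0, H is indefinite and the critical point is a saddle point.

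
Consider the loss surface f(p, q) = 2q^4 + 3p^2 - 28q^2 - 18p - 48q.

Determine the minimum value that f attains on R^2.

-261

f(p,q) separates as A(p) + B(q), so its minimum is min A + min B.
A'(p) = 6p - 18 vanishes at p ∈ {3}; B'(q) = 8(q - 3)(q + 1)(q + 2) vanishes at q ∈ {-2, -1, 3}.
Local minima of A (where A''>0): A(3)=-27. Local minima of B: B(-2)=16, B(3)=-234.
So the global minimum of f is A(3) + B(3) = -27 − 234 = -261, attained at (3, 3).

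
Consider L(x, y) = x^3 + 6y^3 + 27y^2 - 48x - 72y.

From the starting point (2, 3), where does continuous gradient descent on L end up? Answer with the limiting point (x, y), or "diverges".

(4, 1)

L is separable, so gradient descent decouples: x follows -∂L/∂x, y follows -∂L/∂y.
∂L/∂x = 3(x - 4)(x + 4); at x=2 this is -36, so x increases.
∂L/∂y = 18(y - 1)(y + 4); at y=3 this is 252, so y decreases.
x converges to its nearest critical value 4 (a local min of the x-part); y converges to 1. The iterate converges to (4, 1).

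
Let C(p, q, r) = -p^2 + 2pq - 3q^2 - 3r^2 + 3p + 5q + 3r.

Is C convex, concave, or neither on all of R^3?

C is quadratic, so its Hessian is the constant matrix H = [[-2, 2, 0], [2, -6, 0], [0, 0, -6]].
Leading principal minors: -2, 8, -48.
Signs alternate −, +, − ⇒ H ≺ 0 ⇒ concave.

concave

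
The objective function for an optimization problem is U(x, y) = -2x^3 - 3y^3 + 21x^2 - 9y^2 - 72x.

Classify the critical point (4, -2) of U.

saddle point

The mixed partial ∂²U/∂x∂y is 0, so the Hessian at any point is diag(U_xx, U_yy) = diag(6(-2x + 7), -18(y + 1)).
At (4, -2): H = diag(-6, 18).
The eigenvalues have opposite signs, so H is indefinite: a saddle point.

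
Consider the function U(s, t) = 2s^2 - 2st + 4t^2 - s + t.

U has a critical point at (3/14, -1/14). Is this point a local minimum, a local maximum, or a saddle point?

local minimum

The Hessian of U is constant: H = [[4, -2], [-2, 8]].
det(H) = 4·8 − (-2)² = 28.
det(H) > 0 and tr(H) = 12 > 0, so H is positive definite and the point is a local minimum.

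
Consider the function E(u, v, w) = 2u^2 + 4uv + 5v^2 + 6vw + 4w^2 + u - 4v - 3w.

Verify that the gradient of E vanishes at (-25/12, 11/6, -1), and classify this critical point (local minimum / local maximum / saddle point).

local minimum

∇E = (4u + 4v + 1, 4u + 10v + 6w - 4, 6v + 8w - 3); substituting (-25/12, 11/6, -1) gives ∇E = (0, 0, 0), so (-25/12, 11/6, -1) is indeed a critical point.
The Hessian is constant: H = [[4, 4, 0], [4, 10, 6], [0, 6, 8]].
Leading principal minors: Δ₁ = 4, Δ₂ = 24, Δ₃ = 48.
All leading minors are positive, so H is positive definite: a local minimum.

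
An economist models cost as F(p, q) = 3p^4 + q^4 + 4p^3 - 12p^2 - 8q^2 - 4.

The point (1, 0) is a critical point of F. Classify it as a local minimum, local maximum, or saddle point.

saddle point

The mixed partial ∂²F/∂p∂q is 0, so the Hessian at any point is diag(F_pp, F_qq) = diag(12(3p^2 + 2p - 2), 4(3q^2 - 4)).
At (1, 0): H = diag(36, -16).
The eigenvalues have opposite signs, so H is indefinite: a saddle point.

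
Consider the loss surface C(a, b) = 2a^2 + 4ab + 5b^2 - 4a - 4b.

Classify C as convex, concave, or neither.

C is quadratic, so its Hessian is the constant matrix H = [[4, 4], [4, 10]].
det(H) = 24, tr(H) = 14.
det(H) > 0 and tr(H) > 0, so H is positive definite everywhere: convex.

convex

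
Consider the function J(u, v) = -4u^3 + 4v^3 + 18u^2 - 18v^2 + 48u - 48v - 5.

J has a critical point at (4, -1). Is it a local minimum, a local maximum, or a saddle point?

local maximum

The mixed partial ∂²J/∂u∂v is 0, so the Hessian at any point is diag(J_uu, J_vv) = diag(12(-2u + 3), 12(2v - 3)).
At (4, -1): H = diag(-60, -60).
Both eigenvalues are negative, so H is negative definite: a local maximum.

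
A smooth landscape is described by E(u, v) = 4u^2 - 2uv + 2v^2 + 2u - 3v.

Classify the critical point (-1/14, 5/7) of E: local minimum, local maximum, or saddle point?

The Hessian of E is constant: H = [[8, -2], [-2, 4]].
det(H) = 8·4 − (-2)² = 28.
det(H) > 0 and tr(H) = 12 > 0, so H is positive definite and the point is a local minimum.

local minimum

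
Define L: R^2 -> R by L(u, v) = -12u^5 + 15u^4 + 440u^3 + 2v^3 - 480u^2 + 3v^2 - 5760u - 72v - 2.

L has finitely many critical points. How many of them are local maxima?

2

L separates as a function of u plus a function of v, so ∇L=0 decouples.
∂L/∂u = -60(u - 4)(u - 3)(u + 2)(u + 4) = 0 at u ∈ {-4, -2, 3, 4}; ∂L/∂v = 6(v - 3)(v + 4) = 0 at v ∈ {-4, 3}.
The Hessian is diagonal: diag(L_uu, L_vv). Second derivatives: L_uu(-4)=6720, L_uu(-2)=-3600, L_uu(3)=2100, L_uu(4)=-2880; L_vv(-4)=-42, L_vv(3)=42.
Local maxima occur where both diagonal entries negative: (-2, -4), (4, -4). Count: 2.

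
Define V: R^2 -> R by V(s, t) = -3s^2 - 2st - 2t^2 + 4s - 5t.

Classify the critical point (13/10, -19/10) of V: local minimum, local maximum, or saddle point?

The Hessian of V is constant: H = [[-6, -2], [-2, -4]].
det(H) = (-6)·(-4) − (-2)² = 20.
det(H) > 0 and tr(H) = -10 < 0, so H is negative definite and the point is a local maximum.

local maximum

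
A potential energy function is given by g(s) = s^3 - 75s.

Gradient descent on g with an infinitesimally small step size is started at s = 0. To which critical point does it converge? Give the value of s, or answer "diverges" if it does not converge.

5

g'(s) = 3(s - 5)(s + 5), so g'(0) = -75.
Gradient descent moves in the -g' direction, i.e. s is increasing.
The nearest critical point in that direction is s = 5, where g'' = 30 > 0 (a local minimum). The iterate converges there.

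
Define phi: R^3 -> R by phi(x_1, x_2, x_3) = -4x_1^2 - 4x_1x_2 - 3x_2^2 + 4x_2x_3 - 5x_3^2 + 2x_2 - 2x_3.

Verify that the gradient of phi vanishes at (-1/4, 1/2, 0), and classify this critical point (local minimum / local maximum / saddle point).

local maximum

∇phi = (-8x_1 - 4x_2, -4x_1 - 6x_2 + 4x_3 + 2, 4x_2 - 10x_3 - 2); substituting (-1/4, 1/2, 0) gives ∇phi = (0, 0, 0), so (-1/4, 1/2, 0) is indeed a critical point.
The Hessian is constant: H = [[-8, -4, 0], [-4, -6, 4], [0, 4, -10]].
Leading principal minors: Δ₁ = -8, Δ₂ = 32, Δ₃ = -192.
The minors alternate sign starting negative (−, +, −), so H is negative definite: a local maximum.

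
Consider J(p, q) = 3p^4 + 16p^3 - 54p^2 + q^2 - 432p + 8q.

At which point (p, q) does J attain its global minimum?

J(p,q) separates as A(p) + B(q), so its minimum is min A + min B.
A'(p) = 12(p - 3)(p + 3)(p + 4) vanishes at p ∈ {-4, -3, 3}; B'(q) = 2q + 8 vanishes at q ∈ {-4}.
Local minima of A (where A''>0): A(-4)=608, A(3)=-1107. Local minima of B: B(-4)=-16.
So the global minimum of J is A(3) + B(-4) = -1107 − 16 = -1123, attained at (3, -4).

(3, -4)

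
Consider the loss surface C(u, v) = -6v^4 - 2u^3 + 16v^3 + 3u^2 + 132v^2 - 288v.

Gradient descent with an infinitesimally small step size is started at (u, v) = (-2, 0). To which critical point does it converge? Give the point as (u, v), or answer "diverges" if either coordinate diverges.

(0, 1)

C is separable, so gradient descent decouples: u follows -∂C/∂u, v follows -∂C/∂v.
∂C/∂u = -6u(u - 1); at u=-2 this is -36, so u increases.
∂C/∂v = -24(v - 4)(v - 1)(v + 3); at v=0 this is -288, so v increases.
u converges to its nearest critical value 0 (a local min of the u-part); v converges to 1. The iterate converges to (0, 1).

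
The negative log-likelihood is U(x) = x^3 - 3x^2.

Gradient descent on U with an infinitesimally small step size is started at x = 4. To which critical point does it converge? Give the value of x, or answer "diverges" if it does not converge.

U'(x) = 3x(x - 2), so U'(4) = 24.
Gradient descent moves in the -U' direction, i.e. x is decreasing.
The nearest critical point in that direction is x = 2, where U'' = 6 > 0 (a local minimum). The iterate converges there.

2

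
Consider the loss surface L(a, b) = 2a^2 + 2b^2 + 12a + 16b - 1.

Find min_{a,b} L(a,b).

L(a,b) separates as P(a) + Q(b) − 1, so its minimum is min P + min Q − 1.
P'(a) = 4a + 12 vanishes at a ∈ {-3}; Q'(b) = 4b + 16 vanishes at b ∈ {-4}.
Local minima of P (where P''>0): P(-3)=-18. Local minima of Q: Q(-4)=-32.
So the global minimum of L is P(-3) + Q(-4) − 1 = -18 − 32 − 1 = -51, attained at (-3, -4).

-51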